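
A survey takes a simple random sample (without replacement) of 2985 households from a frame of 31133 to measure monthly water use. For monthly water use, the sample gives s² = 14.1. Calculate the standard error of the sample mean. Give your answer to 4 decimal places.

Under SRS without replacement, Var(ȳ) = (1 − f)·s²/n with f = n/N = 2985/31133 = 0.09587897.
Var(ȳ) = (1 − 0.09587897)·14.1/2985 = 0.90412103·0.0047236181 = 0.0042707224.
SE(ȳ) = √(0.0042707224) = 0.0654.

0.0654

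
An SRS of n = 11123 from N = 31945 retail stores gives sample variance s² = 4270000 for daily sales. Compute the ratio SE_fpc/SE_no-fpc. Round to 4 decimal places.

0.8073

f = n/N = 11123/31945 = 0.34819221.
SE_no-fpc = √(s²/n) = 19.593092; SE_fpc = √((1−f)s²/n) = 15.818407.
Ratio = √(1−f) = 0.80734614.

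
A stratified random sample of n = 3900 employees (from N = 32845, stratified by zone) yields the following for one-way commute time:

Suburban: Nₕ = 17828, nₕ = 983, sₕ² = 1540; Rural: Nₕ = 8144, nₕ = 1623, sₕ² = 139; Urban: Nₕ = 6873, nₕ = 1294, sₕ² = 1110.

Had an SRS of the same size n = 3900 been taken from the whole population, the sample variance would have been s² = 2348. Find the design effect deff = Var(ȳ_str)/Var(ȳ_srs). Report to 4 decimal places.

Var(ȳ_str) = Σ Wₕ²(1−fₕ)sₕ²/nₕ with Wₕ = Nₕ/32845:
  Suburban: (17828/32845)²·(1−983/17828)·1540/983 = 0.43611629
  Rural: (8144/32845)²·(1−1623/8144)·139/1623 = 0.0042160884
  Urban: (6873/32845)²·(1−1294/6873)·1110/1294 = 0.030489681
  → Var(ȳ_str) = 0.47082206.
Var(ȳ_srs) = (1 − 3900/32845)·2348/3900 = 0.53056399.
deff = 0.47082206 / 0.53056399 = 0.8874.

0.8874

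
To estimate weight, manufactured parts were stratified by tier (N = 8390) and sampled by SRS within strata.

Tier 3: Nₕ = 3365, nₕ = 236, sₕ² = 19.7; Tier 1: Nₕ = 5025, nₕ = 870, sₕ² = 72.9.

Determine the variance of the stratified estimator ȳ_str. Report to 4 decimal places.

Var(ȳ_str) = Σₕ Wₕ²(1 − fₕ)sₕ²/nₕ with Wₕ = Nₕ/N, N = 8390.
Tier 3: Wₕ = 0.40107271; term = 0.40107271²·(1 − 0.07013373)·19.7/236 = 0.012485931.
Tier 1: Wₕ = 0.59892729; term = 0.59892729²·(1 − 0.17313433)·72.9/870 = 0.024853723.
Sum = 0.037339654.

0.0373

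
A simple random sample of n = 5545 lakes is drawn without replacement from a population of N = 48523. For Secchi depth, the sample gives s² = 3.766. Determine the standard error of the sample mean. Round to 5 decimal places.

Under SRS without replacement, Var(ȳ) = (1 − f)·s²/n with f = n/N = 5545/48523 = 0.11427570.
Var(ȳ) = (1 − 0.11427570)·3.766/5545 = 0.88572430·6.7917042 × 10^-4 = 6.0155775 × 10^-4.
SE(ȳ) = √(6.0155775 × 10^-4) = 0.02453.

0.02453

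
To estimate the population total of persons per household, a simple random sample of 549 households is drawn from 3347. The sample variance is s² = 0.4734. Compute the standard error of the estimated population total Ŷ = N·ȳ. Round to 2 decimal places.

89.86

Var(Ŷ) = N²·Var(ȳ) = N²·(1 − n/N)·s²/n.
f = 549/3347 = 0.16402749; Var(ȳ) = 0.83597251·0.4734/549 = 7.2085499 × 10^-4.
Var(Ŷ) = 3347² · (7.2085499 × 10^-4) = 8075.3124.
SE(Ŷ) = √(8075.3124) = 89.86.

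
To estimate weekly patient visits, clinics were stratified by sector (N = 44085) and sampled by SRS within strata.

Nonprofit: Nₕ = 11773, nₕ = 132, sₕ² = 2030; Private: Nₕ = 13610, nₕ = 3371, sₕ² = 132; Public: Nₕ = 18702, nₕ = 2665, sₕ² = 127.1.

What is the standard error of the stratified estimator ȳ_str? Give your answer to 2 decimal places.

1.05

Var(ȳ_str) = Σₕ Wₕ²(1 − fₕ)sₕ²/nₕ with Wₕ = Nₕ/N, N = 44085.
Nonprofit: Wₕ = 0.26705229; term = 0.26705229²·(1 − 0.01121210)·2030/132 = 1.0844708.
Private: Wₕ = 0.30872179; term = 0.30872179²·(1 − 0.24768553)·132/3371 = 0.00280769.
Public: Wₕ = 0.42422593; term = 0.42422593²·(1 − 0.14249813)·127.1/2665 = 0.0073600002.
Sum = 1.0946385.
SE = √(1.0946385) = 1.05.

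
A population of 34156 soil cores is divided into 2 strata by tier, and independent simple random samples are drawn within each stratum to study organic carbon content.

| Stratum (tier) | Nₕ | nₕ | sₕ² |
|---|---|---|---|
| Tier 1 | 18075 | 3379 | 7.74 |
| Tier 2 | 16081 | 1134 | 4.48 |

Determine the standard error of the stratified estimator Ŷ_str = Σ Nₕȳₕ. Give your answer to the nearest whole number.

1248

Var(Ŷ_str) = Σₕ Nₕ²(1 − fₕ)sₕ²/nₕ.
Tier 1: 18075²·(1 − 3379/18075)·7.74/3379 = 608457.46.
Tier 2: 16081²·(1 − 1134/16081)·4.48/1134 = 949581.06.
Sum = 1.5580385 × 10^6.
SE = √(1.5580385 × 10^6) = 1248.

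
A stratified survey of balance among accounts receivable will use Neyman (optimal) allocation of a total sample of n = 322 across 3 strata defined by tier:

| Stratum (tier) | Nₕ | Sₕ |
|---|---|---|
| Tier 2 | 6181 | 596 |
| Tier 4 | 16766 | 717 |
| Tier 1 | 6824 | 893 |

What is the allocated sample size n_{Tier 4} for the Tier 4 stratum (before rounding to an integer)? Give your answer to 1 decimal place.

Neyman allocation: nₕ = n·NₕSₕ / Σⱼ NⱼSⱼ.
Σ NⱼSⱼ = 6181·596 + 16766·717 + 6824·893 = 2.179893 × 10^7.
n_{Tier 4} = 322·16766·717 / (2.179893 × 10^7) = 177.6.

177.6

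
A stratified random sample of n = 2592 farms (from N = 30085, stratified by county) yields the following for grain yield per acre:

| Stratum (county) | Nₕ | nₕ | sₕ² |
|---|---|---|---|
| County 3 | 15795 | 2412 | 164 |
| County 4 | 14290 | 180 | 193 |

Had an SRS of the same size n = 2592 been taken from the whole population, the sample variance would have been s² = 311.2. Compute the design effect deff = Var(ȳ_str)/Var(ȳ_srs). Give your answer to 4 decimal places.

2.3218

Var(ȳ_str) = Σ Wₕ²(1−fₕ)sₕ²/nₕ with Wₕ = Nₕ/30085:
  County 3: (15795/30085)²·(1−2412/15795)·164/2412 = 0.015879602
  County 4: (14290/30085)²·(1−180/14290)·193/180 = 0.23886032
  → Var(ȳ_str) = 0.25473992.
Var(ȳ_srs) = (1 − 2592/30085)·311.2/2592 = 0.1097177.
deff = 0.25473992 / 0.1097177 = 2.3218.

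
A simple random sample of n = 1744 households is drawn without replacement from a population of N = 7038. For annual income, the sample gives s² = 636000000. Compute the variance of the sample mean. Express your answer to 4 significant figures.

Under SRS without replacement, Var(ȳ) = (1 − f)·s²/n with f = n/N = 1744/7038 = 0.24779767.
Var(ȳ) = (1 − 0.24779767)·636000000/1744 = 0.75220233·364678.9 = 274312.32.

274300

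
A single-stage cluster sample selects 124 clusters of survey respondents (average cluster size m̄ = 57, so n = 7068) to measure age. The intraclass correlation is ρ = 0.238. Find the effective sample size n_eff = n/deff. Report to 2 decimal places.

493.30

deff = 1 + (57 − 1)·0.238 = 1 + 13.328 = 14.328.
n_eff = 7068 / 14.328 = 493.30.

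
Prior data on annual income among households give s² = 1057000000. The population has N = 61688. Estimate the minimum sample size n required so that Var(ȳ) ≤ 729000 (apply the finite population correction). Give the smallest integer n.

1417

Without fpc, n₀ = s²/D = 1057000000/729000 = 1449.9314.
With fpc, (1 − n/N)·s²/n ≤ D requires n ≥ n₀/(1 + n₀/N) = 1449.9314/(1 + 1449.9314/61688) = 1416.6344.
Rounding up, n = 1417.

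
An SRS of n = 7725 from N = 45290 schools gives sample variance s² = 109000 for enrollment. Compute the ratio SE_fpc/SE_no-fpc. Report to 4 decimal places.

f = n/N = 7725/45290 = 0.17056745.
SE_no-fpc = √(s²/n) = 3.7563323; SE_fpc = √((1−f)s²/n) = 3.4210116.
Ratio = √(1−f) = 0.91073187.

0.9107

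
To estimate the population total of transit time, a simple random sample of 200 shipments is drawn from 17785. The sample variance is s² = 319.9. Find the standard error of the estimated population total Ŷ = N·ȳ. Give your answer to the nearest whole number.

22366

Var(Ŷ) = N²·Var(ȳ) = N²·(1 − n/N)·s²/n.
f = 200/17785 = 0.01124543; Var(ȳ) = 0.98875457·319.9/200 = 1.5815129.
Var(Ŷ) = 17785² · 1.5815129 = 5.0024238 × 10^8.
SE(Ŷ) = √(5.0024238 × 10^8) = 22366.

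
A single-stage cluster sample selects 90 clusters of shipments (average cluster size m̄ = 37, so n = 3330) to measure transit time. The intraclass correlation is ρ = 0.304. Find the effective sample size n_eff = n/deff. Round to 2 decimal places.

278.80

deff = 1 + (37 − 1)·0.304 = 1 + 10.944 = 11.944.
n_eff = 3330 / 11.944 = 278.80.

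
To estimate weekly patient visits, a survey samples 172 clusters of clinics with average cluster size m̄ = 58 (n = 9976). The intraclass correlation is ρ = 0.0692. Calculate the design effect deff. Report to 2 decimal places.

4.94

deff = 1 + (58 − 1)·0.0692 = 1 + 3.9444 = 4.9444.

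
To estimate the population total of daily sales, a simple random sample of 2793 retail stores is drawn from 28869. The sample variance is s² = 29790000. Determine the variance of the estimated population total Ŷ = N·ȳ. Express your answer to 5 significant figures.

8.0292 × 10^12

Var(Ŷ) = N²·Var(ȳ) = N²·(1 − n/N)·s²/n.
f = 2793/28869 = 0.09674738; Var(ȳ) = 0.90325262·29790000/2793 = 9634.0479.
Var(Ŷ) = 28869² · 9634.0479 = 8.0292001 × 10^12.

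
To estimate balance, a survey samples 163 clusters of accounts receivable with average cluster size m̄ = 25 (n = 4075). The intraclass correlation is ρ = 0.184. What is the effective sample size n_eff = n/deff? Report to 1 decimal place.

752.4

deff = 1 + (25 − 1)·0.184 = 1 + 4.416 = 5.416.
n_eff = 4075 / 5.416 = 752.4.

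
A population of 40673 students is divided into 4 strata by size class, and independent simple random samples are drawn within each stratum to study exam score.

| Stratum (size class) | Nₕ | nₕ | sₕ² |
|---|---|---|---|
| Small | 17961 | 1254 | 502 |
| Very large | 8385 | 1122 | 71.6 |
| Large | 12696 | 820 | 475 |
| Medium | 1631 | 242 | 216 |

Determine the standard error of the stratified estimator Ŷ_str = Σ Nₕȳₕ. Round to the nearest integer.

Var(Ŷ_str) = Σₕ Nₕ²(1 − fₕ)sₕ²/nₕ.
Small: 17961²·(1 − 1254/17961)·502/1254 = 1.2012549 × 10^8.
Very large: 8385²·(1 − 1122/8385)·71.6/1122 = 3.8863264 × 10^6.
Large: 12696²·(1 − 820/12696)·475/820 = 8.7340739 × 10^7.
Medium: 1631²·(1 − 242/1631)·216/242 = 2.0220626 × 10^6.
Sum = 2.1337462 × 10^8.
SE = √(2.1337462 × 10^8) = 14607.

14607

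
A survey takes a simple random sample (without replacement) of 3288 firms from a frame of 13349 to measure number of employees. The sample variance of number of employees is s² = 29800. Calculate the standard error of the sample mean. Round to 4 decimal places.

2.6136

Under SRS without replacement, Var(ȳ) = (1 − f)·s²/n with f = n/N = 3288/13349 = 0.24631059.
Var(ȳ) = (1 − 0.24631059)·29800/3288 = 0.75368941·9.0632603 = 6.8308834.
SE(ȳ) = √(6.8308834) = 2.6136.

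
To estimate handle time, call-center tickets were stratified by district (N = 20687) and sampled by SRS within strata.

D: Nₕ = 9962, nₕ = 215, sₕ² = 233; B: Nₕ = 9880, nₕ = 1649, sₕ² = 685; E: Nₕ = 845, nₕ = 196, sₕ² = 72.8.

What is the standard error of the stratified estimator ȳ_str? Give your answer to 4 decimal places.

Var(ȳ_str) = Σₕ Wₕ²(1 − fₕ)sₕ²/nₕ with Wₕ = Nₕ/N, N = 20687.
D: Wₕ = 0.48155847; term = 0.48155847²·(1 − 0.02158201)·233/215 = 0.24588947.
B: Wₕ = 0.47759462; term = 0.47759462²·(1 − 0.16690283)·685/1649 = 0.078937694.
E: Wₕ = 0.04084691; term = 0.04084691²·(1 − 0.23195266)·72.8/196 = 4.7597231 × 10^-4.
Sum = 0.32530314.
SE = √(0.32530314) = 0.5704.

0.5704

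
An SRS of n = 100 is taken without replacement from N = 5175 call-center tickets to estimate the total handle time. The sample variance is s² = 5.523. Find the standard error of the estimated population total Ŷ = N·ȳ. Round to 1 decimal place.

1204.4

Var(Ŷ) = N²·Var(ȳ) = N²·(1 − n/N)·s²/n.
f = 100/5175 = 0.01932367; Var(ȳ) = 0.98067633·5.523/100 = 0.054162754.
Var(Ŷ) = 5175² · 0.054162754 = 1.4505124 × 10^6.
SE(Ŷ) = √(1.4505124 × 10^6) = 1204.4.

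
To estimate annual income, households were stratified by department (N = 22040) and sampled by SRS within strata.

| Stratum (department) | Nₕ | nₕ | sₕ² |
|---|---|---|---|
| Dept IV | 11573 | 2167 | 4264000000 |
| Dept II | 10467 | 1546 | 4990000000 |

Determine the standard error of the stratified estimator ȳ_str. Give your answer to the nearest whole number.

Var(ȳ_str) = Σₕ Wₕ²(1 − fₕ)sₕ²/nₕ with Wₕ = Nₕ/N, N = 22040.
Dept IV: Wₕ = 0.52509074; term = 0.52509074²·(1 − 0.18724618)·4264000000/2167 = 440946.63.
Dept II: Wₕ = 0.47490926; term = 0.47490926²·(1 − 0.14770230)·4990000000/1546 = 620445.5.
Sum = 1.0613921 × 10^6.
SE = √(1.0613921 × 10^6) = 1030.

1030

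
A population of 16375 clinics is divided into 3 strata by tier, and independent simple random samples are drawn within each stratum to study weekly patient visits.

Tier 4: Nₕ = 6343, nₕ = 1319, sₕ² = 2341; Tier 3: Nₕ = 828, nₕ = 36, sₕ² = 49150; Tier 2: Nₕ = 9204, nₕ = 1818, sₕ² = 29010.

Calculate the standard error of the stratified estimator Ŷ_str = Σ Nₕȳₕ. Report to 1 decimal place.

Var(Ŷ_str) = Σₕ Nₕ²(1 − fₕ)sₕ²/nₕ.
Tier 4: 6343²·(1 − 1319/6343)·2341/1319 = 5.6558901 × 10^7.
Tier 3: 828²·(1 − 36/828)·49150/36 = 8.953164 × 10^8.
Tier 2: 9204²·(1 − 1818/9204)·29010/1818 = 1.0847752 × 10^9.
Sum = 2.0366505 × 10^9.
SE = √(2.0366505 × 10^9) = 45129.3.

45129.3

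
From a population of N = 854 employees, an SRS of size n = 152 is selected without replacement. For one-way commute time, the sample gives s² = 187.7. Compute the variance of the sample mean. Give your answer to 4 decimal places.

1.0151

Under SRS without replacement, Var(ȳ) = (1 − f)·s²/n with f = n/N = 152/854 = 0.17798595.
Var(ȳ) = (1 − 0.17798595)·187.7/152 = 0.82201405·1.2348684 = 1.0150792.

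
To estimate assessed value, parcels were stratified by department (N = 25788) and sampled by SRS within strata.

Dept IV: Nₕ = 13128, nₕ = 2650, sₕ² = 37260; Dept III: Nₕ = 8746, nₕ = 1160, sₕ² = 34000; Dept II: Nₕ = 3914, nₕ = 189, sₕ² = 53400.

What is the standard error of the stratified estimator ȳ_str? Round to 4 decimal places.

3.4680

Var(ȳ_str) = Σₕ Wₕ²(1 − fₕ)sₕ²/nₕ with Wₕ = Nₕ/N, N = 25788.
Dept IV: Wₕ = 0.50907399; term = 0.50907399²·(1 − 0.20185862)·37260/2650 = 2.9082961.
Dept III: Wₕ = 0.33914999; term = 0.33914999²·(1 − 0.13263206)·34000/1160 = 2.9242057.
Dept II: Wₕ = 0.15177602; term = 0.15177602²·(1 − 0.04828820)·53400/189 = 6.1942856.
Sum = 12.026787.
SE = √(12.026787) = 3.4680.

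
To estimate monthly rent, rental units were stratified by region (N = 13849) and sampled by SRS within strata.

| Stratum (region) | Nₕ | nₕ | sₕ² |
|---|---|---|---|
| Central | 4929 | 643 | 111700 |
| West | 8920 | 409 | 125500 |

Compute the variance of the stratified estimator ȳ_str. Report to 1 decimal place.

140.6

Var(ȳ_str) = Σₕ Wₕ²(1 − fₕ)sₕ²/nₕ with Wₕ = Nₕ/N, N = 13849.
Central: Wₕ = 0.35591017; term = 0.35591017²·(1 − 0.13045242)·111700/643 = 19.134466.
West: Wₕ = 0.64408983; term = 0.64408983²·(1 − 0.04585202)·125500/409 = 121.45881.
Sum = 140.59328.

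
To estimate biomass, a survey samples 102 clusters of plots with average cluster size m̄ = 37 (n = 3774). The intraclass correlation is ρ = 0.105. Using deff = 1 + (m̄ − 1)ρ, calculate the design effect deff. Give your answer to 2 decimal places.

4.78

deff = 1 + (37 − 1)·0.105 = 1 + 3.78 = 4.78.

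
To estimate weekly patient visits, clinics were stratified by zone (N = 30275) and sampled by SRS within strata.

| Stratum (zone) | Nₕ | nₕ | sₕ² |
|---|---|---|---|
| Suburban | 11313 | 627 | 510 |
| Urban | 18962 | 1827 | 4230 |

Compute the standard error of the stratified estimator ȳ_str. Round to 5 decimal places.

0.96334

Var(ȳ_str) = Σₕ Wₕ²(1 − fₕ)sₕ²/nₕ with Wₕ = Nₕ/N, N = 30275.
Suburban: Wₕ = 0.37367465; term = 0.37367465²·(1 − 0.05542296)·510/627 = 0.10728211.
Urban: Wₕ = 0.62632535; term = 0.62632535²·(1 − 0.09635060)·4230/1827 = 0.82073276.
Sum = 0.92801487.
SE = √(0.92801487) = 0.96334.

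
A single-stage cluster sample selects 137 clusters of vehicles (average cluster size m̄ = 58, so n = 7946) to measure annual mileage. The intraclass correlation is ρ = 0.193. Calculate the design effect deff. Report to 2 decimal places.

deff = 1 + (58 − 1)·0.193 = 1 + 11.001 = 12.001.

12.00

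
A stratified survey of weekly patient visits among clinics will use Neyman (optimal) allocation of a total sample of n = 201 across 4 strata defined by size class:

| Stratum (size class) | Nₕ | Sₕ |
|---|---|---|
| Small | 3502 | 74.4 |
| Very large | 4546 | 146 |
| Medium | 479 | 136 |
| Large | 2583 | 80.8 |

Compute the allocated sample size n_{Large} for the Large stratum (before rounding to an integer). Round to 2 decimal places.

Neyman allocation: nₕ = n·NₕSₕ / Σⱼ NⱼSⱼ.
Σ NⱼSⱼ = 3502·74.4 + 4546·146 + 479·136 + 2583·80.8 = 1.1981152 × 10^6.
n_{Large} = 201·2583·80.8 / (1.1981152 × 10^6) = 35.01.

35.01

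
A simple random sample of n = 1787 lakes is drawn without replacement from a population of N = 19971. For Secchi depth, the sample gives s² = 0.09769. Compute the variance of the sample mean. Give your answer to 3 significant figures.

Under SRS without replacement, Var(ȳ) = (1 − f)·s²/n with f = n/N = 1787/19971 = 0.08947975.
Var(ȳ) = (1 − 0.08947975)·0.09769/1787 = 0.91052025·5.466704 × 10^-5 = 4.9775447 × 10^-5.

4.98 × 10^-5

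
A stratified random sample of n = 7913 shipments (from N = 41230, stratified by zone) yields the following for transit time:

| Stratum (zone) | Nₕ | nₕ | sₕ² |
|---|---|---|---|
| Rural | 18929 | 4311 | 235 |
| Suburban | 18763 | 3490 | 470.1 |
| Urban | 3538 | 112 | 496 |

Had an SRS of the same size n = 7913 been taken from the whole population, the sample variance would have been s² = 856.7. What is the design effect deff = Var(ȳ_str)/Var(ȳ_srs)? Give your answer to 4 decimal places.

0.7219

Var(ȳ_str) = Σ Wₕ²(1−fₕ)sₕ²/nₕ with Wₕ = Nₕ/41230:
  Rural: (18929/41230)²·(1−4311/18929)·235/4311 = 0.0088731699
  Suburban: (18763/41230)²·(1−3490/18763)·470.1/3490 = 0.022707263
  Urban: (3538/41230)²·(1−112/3538)·496/112 = 0.031577822
  → Var(ȳ_str) = 0.063158255.
Var(ȳ_srs) = (1 − 7913/41230)·856.7/7913 = 0.087486321.
deff = 0.063158255 / 0.087486321 = 0.7219.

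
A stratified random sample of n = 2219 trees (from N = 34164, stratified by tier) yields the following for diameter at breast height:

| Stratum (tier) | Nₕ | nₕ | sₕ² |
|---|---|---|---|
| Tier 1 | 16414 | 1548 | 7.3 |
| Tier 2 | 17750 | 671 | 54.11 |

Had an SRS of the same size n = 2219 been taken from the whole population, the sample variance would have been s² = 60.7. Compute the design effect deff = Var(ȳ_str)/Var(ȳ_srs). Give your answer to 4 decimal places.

Var(ȳ_str) = Σ Wₕ²(1−fₕ)sₕ²/nₕ with Wₕ = Nₕ/34164:
  Tier 1: (16414/34164)²·(1−1548/16414)·7.3/1548 = 9.8587768 × 10^-4
  Tier 2: (17750/34164)²·(1−671/17750)·54.11/671 = 0.020944904
  → Var(ȳ_str) = 0.021930782.
Var(ȳ_srs) = (1 − 2219/34164)·60.7/2219 = 0.02557794.
deff = 0.021930782 / 0.02557794 = 0.8574.

0.8574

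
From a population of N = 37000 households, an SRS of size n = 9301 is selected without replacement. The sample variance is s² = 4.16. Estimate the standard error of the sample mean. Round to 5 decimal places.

Under SRS without replacement, Var(ȳ) = (1 − f)·s²/n with f = n/N = 9301/37000 = 0.25137838.
Var(ȳ) = (1 − 0.25137838)·4.16/9301 = 0.74862162·4.4726374 × 10^-4 = 3.348313 × 10^-4.
SE(ȳ) = √(3.348313 × 10^-4) = 0.01830.

0.01830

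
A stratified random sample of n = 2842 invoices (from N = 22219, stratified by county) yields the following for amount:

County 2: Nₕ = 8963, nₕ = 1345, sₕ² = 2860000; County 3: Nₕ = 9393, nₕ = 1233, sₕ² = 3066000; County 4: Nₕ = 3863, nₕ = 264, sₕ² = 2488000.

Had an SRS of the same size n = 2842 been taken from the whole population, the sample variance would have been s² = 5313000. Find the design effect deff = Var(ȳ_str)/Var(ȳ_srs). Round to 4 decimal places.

Var(ȳ_str) = Σ Wₕ²(1−fₕ)sₕ²/nₕ with Wₕ = Nₕ/22219:
  County 2: (8963/22219)²·(1−1345/8963)·2860000/1345 = 294.09599
  County 3: (9393/22219)²·(1−1233/9393)·3066000/1233 = 386.05976
  County 4: (3863/22219)²·(1−264/3863)·2488000/264 = 265.40187
  → Var(ȳ_str) = 945.55762.
Var(ȳ_srs) = (1 − 2842/22219)·5313000/2842 = 1630.3385.
deff = 945.55762 / 1630.3385 = 0.5800.

0.5800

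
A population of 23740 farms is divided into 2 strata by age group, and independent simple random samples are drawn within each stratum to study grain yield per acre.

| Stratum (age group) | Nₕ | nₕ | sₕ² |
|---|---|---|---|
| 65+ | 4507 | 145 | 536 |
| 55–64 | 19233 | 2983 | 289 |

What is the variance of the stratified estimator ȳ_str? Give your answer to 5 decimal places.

0.18267

Var(ȳ_str) = Σₕ Wₕ²(1 − fₕ)sₕ²/nₕ with Wₕ = Nₕ/N, N = 23740.
65+: Wₕ = 0.18984836; term = 0.18984836²·(1 − 0.03217218)·536/145 = 0.12894621.
55–64: Wₕ = 0.81015164; term = 0.81015164²·(1 − 0.15509801)·289/2983 = 0.053725882.
Sum = 0.18267209.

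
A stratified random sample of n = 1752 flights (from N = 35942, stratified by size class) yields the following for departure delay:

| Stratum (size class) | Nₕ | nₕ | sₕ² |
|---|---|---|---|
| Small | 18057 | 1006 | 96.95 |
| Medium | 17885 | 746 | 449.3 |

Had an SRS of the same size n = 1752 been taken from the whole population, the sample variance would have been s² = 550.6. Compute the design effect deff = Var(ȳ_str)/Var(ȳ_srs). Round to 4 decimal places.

Var(ȳ_str) = Σ Wₕ²(1−fₕ)sₕ²/nₕ with Wₕ = Nₕ/35942:
  Small: (18057/35942)²·(1−1006/18057)·96.95/1006 = 0.022968932
  Medium: (17885/35942)²·(1−746/17885)·449.3/746 = 0.14291162
  → Var(ȳ_str) = 0.16588055.
Var(ȳ_srs) = (1 − 1752/35942)·550.6/1752 = 0.29895028.
deff = 0.16588055 / 0.29895028 = 0.5549.

0.5549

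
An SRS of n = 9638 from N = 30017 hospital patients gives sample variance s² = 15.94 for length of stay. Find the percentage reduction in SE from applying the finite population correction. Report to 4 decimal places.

f = n/N = 9638/30017 = 0.32108472.
SE_no-fpc = √(s²/n) = 0.040667802; SE_fpc = √((1−f)s²/n) = 0.03350877.
Ratio = √(1−f) = 0.82396316. Reduction = 100·(1 − 0.82396316) = 17.6037%.

17.6037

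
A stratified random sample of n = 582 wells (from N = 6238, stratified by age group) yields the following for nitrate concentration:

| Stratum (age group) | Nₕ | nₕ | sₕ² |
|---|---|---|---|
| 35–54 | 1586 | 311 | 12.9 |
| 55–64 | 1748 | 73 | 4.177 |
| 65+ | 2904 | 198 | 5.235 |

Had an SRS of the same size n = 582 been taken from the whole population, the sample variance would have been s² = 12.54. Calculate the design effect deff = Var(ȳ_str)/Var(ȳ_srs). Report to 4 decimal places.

Var(ȳ_str) = Σ Wₕ²(1−fₕ)sₕ²/nₕ with Wₕ = Nₕ/6238:
  35–54: (1586/6238)²·(1−311/1586)·12.9/311 = 0.0021555195
  55–64: (1748/6238)²·(1−73/1748)·4.177/73 = 0.0043053366
  65+: (2904/6238)²·(1−198/2904)·5.235/198 = 0.0053393103
  → Var(ȳ_str) = 0.011800166.
Var(ȳ_srs) = (1 − 582/6238)·12.54/582 = 0.019536132.
deff = 0.011800166 / 0.019536132 = 0.6040.

0.6040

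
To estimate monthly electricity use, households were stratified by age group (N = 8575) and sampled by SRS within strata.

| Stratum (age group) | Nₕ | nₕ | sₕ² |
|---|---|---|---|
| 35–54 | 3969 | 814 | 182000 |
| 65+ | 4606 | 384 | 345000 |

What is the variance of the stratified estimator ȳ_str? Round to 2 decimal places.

Var(ȳ_str) = Σₕ Wₕ²(1 − fₕ)sₕ²/nₕ with Wₕ = Nₕ/N, N = 8575.
35–54: Wₕ = 0.46285714; term = 0.46285714²·(1 − 0.20508944)·182000/814 = 38.07669.
65+: Wₕ = 0.53714286; term = 0.53714286²·(1 − 0.08336952)·345000/384 = 237.60839.
Sum = 275.68508.

275.69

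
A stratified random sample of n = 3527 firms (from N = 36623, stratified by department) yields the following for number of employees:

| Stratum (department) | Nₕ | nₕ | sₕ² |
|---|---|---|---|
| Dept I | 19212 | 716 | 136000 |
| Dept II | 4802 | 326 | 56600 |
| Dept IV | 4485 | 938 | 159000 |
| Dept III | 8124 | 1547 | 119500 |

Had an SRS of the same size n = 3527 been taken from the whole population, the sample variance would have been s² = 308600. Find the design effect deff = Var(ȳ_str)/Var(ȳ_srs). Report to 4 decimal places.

0.7360

Var(ȳ_str) = Σ Wₕ²(1−fₕ)sₕ²/nₕ with Wₕ = Nₕ/36623:
  Dept I: (19212/36623)²·(1−716/19212)·136000/716 = 50.323223
  Dept II: (4802/36623)²·(1−326/4802)·56600/326 = 2.7822954
  Dept IV: (4485/36623)²·(1−938/4485)·159000/938 = 2.0105278
  Dept III: (8124/36623)²·(1−1547/8124)·119500/1547 = 3.0772835
  → Var(ȳ_str) = 58.19333.
Var(ȳ_srs) = (1 − 3527/36623)·308600/3527 = 79.070057.
deff = 58.19333 / 79.070057 = 0.7360.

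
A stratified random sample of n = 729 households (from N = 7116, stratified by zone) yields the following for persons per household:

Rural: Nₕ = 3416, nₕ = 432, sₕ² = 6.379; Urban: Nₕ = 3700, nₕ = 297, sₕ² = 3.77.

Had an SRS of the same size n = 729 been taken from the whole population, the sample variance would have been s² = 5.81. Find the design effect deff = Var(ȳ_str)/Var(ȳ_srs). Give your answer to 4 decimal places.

0.8568

Var(ȳ_str) = Σ Wₕ²(1−fₕ)sₕ²/nₕ with Wₕ = Nₕ/7116:
  Rural: (3416/7116)²·(1−432/3416)·6.379/432 = 0.0029724438
  Urban: (3700/7116)²·(1−297/3700)·3.77/297 = 0.0031562885
  → Var(ȳ_str) = 0.0061287323.
Var(ȳ_srs) = (1 − 729/7116)·5.81/729 = 0.0071533517.
deff = 0.0061287323 / 0.0071533517 = 0.8568.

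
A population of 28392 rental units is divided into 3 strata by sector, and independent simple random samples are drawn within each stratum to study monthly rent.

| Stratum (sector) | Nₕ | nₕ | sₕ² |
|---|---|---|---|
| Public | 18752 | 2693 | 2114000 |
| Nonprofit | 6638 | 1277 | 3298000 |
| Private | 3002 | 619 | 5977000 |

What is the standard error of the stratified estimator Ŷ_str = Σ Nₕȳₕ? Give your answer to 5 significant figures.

630380

Var(Ŷ_str) = Σₕ Nₕ²(1 − fₕ)sₕ²/nₕ.
Public: 18752²·(1 − 2693/18752)·2114000/2693 = 2.3639306 × 10^11.
Nonprofit: 6638²·(1 − 1277/6638)·3298000/1277 = 9.1905777 × 10^10.
Private: 3002²·(1 − 619/3002)·5977000/619 = 6.9076025 × 10^10.
Sum = 3.9737486 × 10^11.
SE = √(3.9737486 × 10^11) = 630380.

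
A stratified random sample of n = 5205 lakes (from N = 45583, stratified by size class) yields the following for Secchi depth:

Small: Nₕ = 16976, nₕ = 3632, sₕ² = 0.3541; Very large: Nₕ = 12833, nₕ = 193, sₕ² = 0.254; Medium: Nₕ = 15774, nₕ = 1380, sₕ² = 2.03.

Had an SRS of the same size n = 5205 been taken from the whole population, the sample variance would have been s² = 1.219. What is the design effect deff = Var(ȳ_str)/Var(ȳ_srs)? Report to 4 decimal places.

Var(ȳ_str) = Σ Wₕ²(1−fₕ)sₕ²/nₕ with Wₕ = Nₕ/45583:
  Small: (16976/45583)²·(1−3632/16976)·0.3541/3632 = 1.062908 × 10^-5
  Very large: (12833/45583)²·(1−193/12833)·0.254/193 = 1.0274149 × 10^-4
  Medium: (15774/45583)²·(1−1380/15774)·2.03/1380 = 1.6074389 × 10^-4
  → Var(ȳ_str) = 2.7411446 × 10^-4.
Var(ȳ_srs) = (1 − 5205/45583)·1.219/5205 = 2.0745546 × 10^-4.
deff = (2.7411446 × 10^-4) / (2.0745546 × 10^-4) = 1.3213.

1.3213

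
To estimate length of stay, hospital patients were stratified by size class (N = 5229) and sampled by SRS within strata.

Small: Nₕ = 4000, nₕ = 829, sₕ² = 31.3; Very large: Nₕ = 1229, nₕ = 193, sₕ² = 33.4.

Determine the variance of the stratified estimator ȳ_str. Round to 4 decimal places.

Var(ȳ_str) = Σₕ Wₕ²(1 − fₕ)sₕ²/nₕ with Wₕ = Nₕ/N, N = 5229.
Small: Wₕ = 0.76496462; term = 0.76496462²·(1 − 0.20725000)·31.3/829 = 0.017514944.
Very large: Wₕ = 0.23503538; term = 0.23503538²·(1 − 0.15703824)·33.4/193 = 0.0080586726.
Sum = 0.025573617.

0.0256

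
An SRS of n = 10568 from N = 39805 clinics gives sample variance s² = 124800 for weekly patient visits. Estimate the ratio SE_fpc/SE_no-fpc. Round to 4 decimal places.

0.8570

f = n/N = 10568/39805 = 0.26549428.
SE_no-fpc = √(s²/n) = 3.4364568; SE_fpc = √((1−f)s²/n) = 2.9451572.
Ratio = √(1−f) = 0.85703309.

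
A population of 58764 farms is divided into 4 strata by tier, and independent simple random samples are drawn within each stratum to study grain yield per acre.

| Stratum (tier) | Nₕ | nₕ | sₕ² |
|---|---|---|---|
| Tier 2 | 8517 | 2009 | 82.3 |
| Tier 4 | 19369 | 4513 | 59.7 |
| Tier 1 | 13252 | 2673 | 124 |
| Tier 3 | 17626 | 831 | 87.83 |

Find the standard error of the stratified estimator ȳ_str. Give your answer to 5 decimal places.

0.11271

Var(ȳ_str) = Σₕ Wₕ²(1 − fₕ)sₕ²/nₕ with Wₕ = Nₕ/N, N = 58764.
Tier 2: Wₕ = 0.14493567; term = 0.14493567²·(1 − 0.23588118)·82.3/2009 = 6.5755395 × 10^-4.
Tier 4: Wₕ = 0.32960656; term = 0.32960656²·(1 − 0.23300119)·59.7/4513 = 0.0011022888.
Tier 1: Wₕ = 0.22551222; term = 0.22551222²·(1 − 0.20170540)·124/2673 = 0.0018833285.
Tier 3: Wₕ = 0.29994554; term = 0.29994554²·(1 − 0.04714626)·87.83/831 = 0.009060516.
Sum = 0.012703687.
SE = √(0.012703687) = 0.11271.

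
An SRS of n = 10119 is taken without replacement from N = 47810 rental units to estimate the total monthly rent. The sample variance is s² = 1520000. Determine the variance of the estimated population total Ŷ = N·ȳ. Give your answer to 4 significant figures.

Var(Ŷ) = N²·Var(ȳ) = N²·(1 − n/N)·s²/n.
f = 10119/47810 = 0.21165028; Var(ȳ) = 0.78834972·1520000/10119 = 118.41996.
Var(Ŷ) = 47810² · 118.41996 = 2.7068388 × 10^11.

2.707 × 10^11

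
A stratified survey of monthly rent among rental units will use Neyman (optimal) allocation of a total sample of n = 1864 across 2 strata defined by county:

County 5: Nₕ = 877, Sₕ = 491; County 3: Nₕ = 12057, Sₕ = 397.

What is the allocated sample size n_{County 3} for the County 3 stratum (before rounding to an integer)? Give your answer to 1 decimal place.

1710.2

Neyman allocation: nₕ = n·NₕSₕ / Σⱼ NⱼSⱼ.
Σ NⱼSⱼ = 877·491 + 12057·397 = 5.217236 × 10^6.
n_{County 3} = 1864·12057·397 / (5.217236 × 10^6) = 1710.2.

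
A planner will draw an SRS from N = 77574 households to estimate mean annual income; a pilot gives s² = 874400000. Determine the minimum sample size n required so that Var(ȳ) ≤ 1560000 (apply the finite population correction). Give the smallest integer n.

Without fpc, n₀ = s²/D = 874400000/1560000 = 560.5128.
With fpc, (1 − n/N)·s²/n ≤ D requires n ≥ n₀/(1 + n₀/N) = 560.5128/(1 + 560.5128/77574) = 556.4919.
Rounding up, n = 557.

557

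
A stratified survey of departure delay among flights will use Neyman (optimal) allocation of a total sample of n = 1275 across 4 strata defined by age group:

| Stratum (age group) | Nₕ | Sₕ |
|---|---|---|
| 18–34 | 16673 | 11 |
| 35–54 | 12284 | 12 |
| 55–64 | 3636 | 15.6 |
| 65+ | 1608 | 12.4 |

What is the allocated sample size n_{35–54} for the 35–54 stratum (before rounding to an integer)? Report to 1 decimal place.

Neyman allocation: nₕ = n·NₕSₕ / Σⱼ NⱼSⱼ.
Σ NⱼSⱼ = 16673·11 + 12284·12 + 3636·15.6 + 1608·12.4 = 407471.8.
n_{35–54} = 1275·12284·12 / 407471.8 = 461.2.

461.2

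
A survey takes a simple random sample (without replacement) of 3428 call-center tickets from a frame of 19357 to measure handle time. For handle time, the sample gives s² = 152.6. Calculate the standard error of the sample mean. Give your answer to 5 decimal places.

Under SRS without replacement, Var(ȳ) = (1 − f)·s²/n with f = n/N = 3428/19357 = 0.17709356.
Var(ȳ) = (1 − 0.17709356)·152.6/3428 = 0.82290644·0.044515753 = 0.0366323.
SE(ȳ) = √(0.0366323) = 0.19140.

0.19140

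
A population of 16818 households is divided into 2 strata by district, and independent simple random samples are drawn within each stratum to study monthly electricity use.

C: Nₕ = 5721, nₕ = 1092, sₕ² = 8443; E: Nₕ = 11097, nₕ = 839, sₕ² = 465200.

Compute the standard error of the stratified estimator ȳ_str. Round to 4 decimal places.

Var(ȳ_str) = Σₕ Wₕ²(1 − fₕ)sₕ²/nₕ with Wₕ = Nₕ/N, N = 16818.
C: Wₕ = 0.34017125; term = 0.34017125²·(1 − 0.19087572)·8443/1092 = 0.72391001.
E: Wₕ = 0.65982875; term = 0.65982875²·(1 − 0.07560602)·465200/839 = 223.15023.
Sum = 223.87414.
SE = √(223.87414) = 14.9624.

14.9624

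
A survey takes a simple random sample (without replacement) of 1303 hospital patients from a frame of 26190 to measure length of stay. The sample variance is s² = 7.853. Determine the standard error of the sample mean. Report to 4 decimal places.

Under SRS without replacement, Var(ȳ) = (1 − f)·s²/n with f = n/N = 1303/26190 = 0.04975181.
Var(ȳ) = (1 − 0.04975181)·7.853/1303 = 0.95024819·0.0060268611 = 0.0057270138.
SE(ȳ) = √(0.0057270138) = 0.0757.

0.0757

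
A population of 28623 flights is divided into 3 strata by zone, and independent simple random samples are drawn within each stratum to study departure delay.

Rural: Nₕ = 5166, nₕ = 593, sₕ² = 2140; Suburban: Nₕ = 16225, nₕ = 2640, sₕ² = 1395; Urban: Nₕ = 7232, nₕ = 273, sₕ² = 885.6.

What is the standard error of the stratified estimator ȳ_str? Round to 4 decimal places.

0.6675

Var(ȳ_str) = Σₕ Wₕ²(1 − fₕ)sₕ²/nₕ with Wₕ = Nₕ/N, N = 28623.
Rural: Wₕ = 0.18048423; term = 0.18048423²·(1 − 0.11478901)·2140/593 = 0.10406013.
Suburban: Wₕ = 0.56685183; term = 0.56685183²·(1 − 0.16271186)·1395/2640 = 0.14216226.
Urban: Wₕ = 0.25266394; term = 0.25266394²·(1 − 0.03774889)·885.6/273 = 0.19927367.
Sum = 0.44549606.
SE = √(0.44549606) = 0.6675.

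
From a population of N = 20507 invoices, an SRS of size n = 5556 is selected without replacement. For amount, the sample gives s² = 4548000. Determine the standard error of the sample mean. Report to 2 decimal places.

24.43

Under SRS without replacement, Var(ȳ) = (1 − f)·s²/n with f = n/N = 5556/20507 = 0.27093188.
Var(ȳ) = (1 − 0.27093188)·4548000/5556 = 0.72906812·818.57451 = 596.79658.
SE(ȳ) = √(596.79658) = 24.43.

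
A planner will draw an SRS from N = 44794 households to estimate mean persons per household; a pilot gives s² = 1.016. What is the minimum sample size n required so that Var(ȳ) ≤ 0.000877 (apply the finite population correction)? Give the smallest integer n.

1130

Without fpc, n₀ = s²/D = 1.016/0.000877 = 1158.4949.
With fpc, (1 − n/N)·s²/n ≤ D requires n ≥ n₀/(1 + n₀/N) = 1158.4949/(1 + 1158.4949/44794) = 1129.2884.
Rounding up, n = 1130.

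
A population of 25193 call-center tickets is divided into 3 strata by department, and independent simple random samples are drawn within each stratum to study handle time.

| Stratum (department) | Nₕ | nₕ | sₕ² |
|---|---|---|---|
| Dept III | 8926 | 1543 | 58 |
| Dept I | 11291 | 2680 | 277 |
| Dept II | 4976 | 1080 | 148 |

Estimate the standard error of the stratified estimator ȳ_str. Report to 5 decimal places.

Var(ȳ_str) = Σₕ Wₕ²(1 − fₕ)sₕ²/nₕ with Wₕ = Nₕ/N, N = 25193.
Dept III: Wₕ = 0.35430477; term = 0.35430477²·(1 − 0.17286579)·58/1543 = 0.0039029415.
Dept I: Wₕ = 0.44818005; term = 0.44818005²·(1 − 0.23735719)·277/2680 = 0.015833291.
Dept II: Wₕ = 0.19751518; term = 0.19751518²·(1 − 0.21704180)·148/1080 = 0.0041857907.
Sum = 0.023922023.
SE = √(0.023922023) = 0.15467.

0.15467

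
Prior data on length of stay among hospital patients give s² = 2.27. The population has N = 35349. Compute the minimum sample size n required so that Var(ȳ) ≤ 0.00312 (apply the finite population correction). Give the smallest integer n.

Without fpc, n₀ = s²/D = 2.27/0.00312 = 727.5641.
With fpc, (1 − n/N)·s²/n ≤ D requires n ≥ n₀/(1 + n₀/N) = 727.5641/(1 + 727.5641/35349) = 712.8912.
Rounding up, n = 713.

713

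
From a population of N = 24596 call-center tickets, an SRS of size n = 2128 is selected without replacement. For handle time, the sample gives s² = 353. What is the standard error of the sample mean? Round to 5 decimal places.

Under SRS without replacement, Var(ȳ) = (1 − f)·s²/n with f = n/N = 2128/24596 = 0.08651813.
Var(ȳ) = (1 − 0.08651813)·353/2128 = 0.91348187·0.16588346 = 0.15153153.
SE(ȳ) = √(0.15153153) = 0.38927.

0.38927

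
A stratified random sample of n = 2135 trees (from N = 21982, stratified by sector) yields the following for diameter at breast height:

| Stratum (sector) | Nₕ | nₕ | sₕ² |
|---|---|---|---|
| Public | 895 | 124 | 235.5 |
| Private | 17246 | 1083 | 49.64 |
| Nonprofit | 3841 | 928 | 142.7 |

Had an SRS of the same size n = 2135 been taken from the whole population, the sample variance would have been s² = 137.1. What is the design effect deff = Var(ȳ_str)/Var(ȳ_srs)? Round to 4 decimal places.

0.5642

Var(ȳ_str) = Σ Wₕ²(1−fₕ)sₕ²/nₕ with Wₕ = Nₕ/21982:
  Public: (895/21982)²·(1−124/895)·235.5/124 = 0.0027121408
  Private: (17246/21982)²·(1−1083/17246)·49.64/1083 = 0.026441084
  Nonprofit: (3841/21982)²·(1−928/3841)·142.7/928 = 0.0035606262
  → Var(ȳ_str) = 0.032713851.
Var(ȳ_srs) = (1 − 2135/21982)·137.1/2135 = 0.057978536.
deff = 0.032713851 / 0.057978536 = 0.5642.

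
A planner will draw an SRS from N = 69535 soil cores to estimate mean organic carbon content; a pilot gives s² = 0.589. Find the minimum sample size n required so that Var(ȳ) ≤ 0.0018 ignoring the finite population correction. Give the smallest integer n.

328

Without fpc, n₀ = s²/D = 0.589/0.0018 = 327.2222.
Rounding up, n = 328.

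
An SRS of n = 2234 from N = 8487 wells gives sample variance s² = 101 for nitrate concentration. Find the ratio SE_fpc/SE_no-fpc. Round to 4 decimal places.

f = n/N = 2234/8487 = 0.26322611.
SE_no-fpc = √(s²/n) = 0.21262734; SE_fpc = √((1−f)s²/n) = 0.18250981.
Ratio = √(1−f) = 0.85835534.

0.8584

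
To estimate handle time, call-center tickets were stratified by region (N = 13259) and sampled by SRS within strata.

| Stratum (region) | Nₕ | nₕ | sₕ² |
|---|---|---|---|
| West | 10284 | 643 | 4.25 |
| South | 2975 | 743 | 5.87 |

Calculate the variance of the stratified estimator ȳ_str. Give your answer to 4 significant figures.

Var(ȳ_str) = Σₕ Wₕ²(1 − fₕ)sₕ²/nₕ with Wₕ = Nₕ/N, N = 13259.
West: Wₕ = 0.77562410; term = 0.77562410²·(1 − 0.06252431)·4.25/643 = 0.0037276967.
South: Wₕ = 0.22437590; term = 0.22437590²·(1 − 0.24974790)·5.87/743 = 2.9840693 × 10^-4.
Sum = 0.0040261036.

0.004026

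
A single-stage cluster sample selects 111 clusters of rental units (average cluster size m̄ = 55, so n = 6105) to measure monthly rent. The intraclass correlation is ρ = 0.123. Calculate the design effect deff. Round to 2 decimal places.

deff = 1 + (55 − 1)·0.123 = 1 + 6.642 = 7.642.

7.64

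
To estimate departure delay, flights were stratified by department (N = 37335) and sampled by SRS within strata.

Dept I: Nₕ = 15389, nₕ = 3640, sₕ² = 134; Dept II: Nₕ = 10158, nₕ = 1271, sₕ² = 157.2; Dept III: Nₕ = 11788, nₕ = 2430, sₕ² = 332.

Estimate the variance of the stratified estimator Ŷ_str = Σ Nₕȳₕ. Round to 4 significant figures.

3.289 × 10^7

Var(Ŷ_str) = Σₕ Nₕ²(1 − fₕ)sₕ²/nₕ.
Dept I: 15389²·(1 − 3640/15389)·134/3640 = 6.6560215 × 10^6.
Dept II: 10158²·(1 − 1271/10158)·157.2/1271 = 1.11653 × 10^7.
Dept III: 11788²·(1 − 2430/11788)·332/2430 = 1.5071448 × 10^7.
Sum = 3.289277 × 10^7.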